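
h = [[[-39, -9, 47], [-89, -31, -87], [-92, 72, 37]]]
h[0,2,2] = 37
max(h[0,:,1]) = 72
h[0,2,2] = 37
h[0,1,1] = -31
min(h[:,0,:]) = -39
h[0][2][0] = -92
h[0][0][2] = 47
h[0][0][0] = -39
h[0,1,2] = -87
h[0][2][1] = 72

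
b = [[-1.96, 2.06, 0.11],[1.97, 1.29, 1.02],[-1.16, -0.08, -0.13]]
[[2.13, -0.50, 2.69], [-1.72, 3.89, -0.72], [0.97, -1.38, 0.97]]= b @[[-0.80, 1.04, -0.93],[0.30, 0.7, 0.39],[-0.52, 0.92, 0.6]]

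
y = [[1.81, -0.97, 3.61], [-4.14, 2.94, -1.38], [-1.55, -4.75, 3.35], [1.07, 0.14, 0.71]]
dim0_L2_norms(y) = [4.9, 5.67, 5.16]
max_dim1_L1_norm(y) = 9.65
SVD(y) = [[-0.47,0.22,0.81],[0.56,-0.64,0.53],[-0.67,-0.71,-0.16],[-0.09,0.21,0.22]] @ diag([7.4873396971878305, 4.583164748996962, 2.3931454495008984]) @ [[-0.30, 0.71, -0.64], [0.95, 0.29, -0.12], [-0.10, 0.65, 0.76]]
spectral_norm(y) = 7.49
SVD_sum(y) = [[1.05, -2.5, 2.27], [-1.25, 2.97, -2.69], [1.50, -3.57, 3.24], [0.2, -0.48, 0.43]] + [[0.94,0.29,-0.12],  [-2.77,-0.84,0.36],  [-3.09,-0.94,0.40],  [0.92,0.28,-0.12]] + [[-0.19, 1.25, 1.46], [-0.12, 0.81, 0.95], [0.04, -0.25, -0.29], [-0.05, 0.34, 0.4]]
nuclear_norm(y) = 14.46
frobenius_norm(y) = 9.10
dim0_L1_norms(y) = [8.57, 8.8, 9.05]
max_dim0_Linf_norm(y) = 4.75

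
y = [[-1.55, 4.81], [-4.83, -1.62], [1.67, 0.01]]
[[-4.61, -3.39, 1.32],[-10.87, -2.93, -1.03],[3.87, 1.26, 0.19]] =y@[[2.32, 0.76, 0.11], [-0.21, -0.46, 0.31]]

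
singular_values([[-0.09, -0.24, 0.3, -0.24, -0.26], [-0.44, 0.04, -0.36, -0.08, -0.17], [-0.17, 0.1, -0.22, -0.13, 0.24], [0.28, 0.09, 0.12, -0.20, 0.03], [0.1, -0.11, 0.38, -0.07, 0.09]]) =[0.8, 0.55, 0.33, 0.25, 0.05]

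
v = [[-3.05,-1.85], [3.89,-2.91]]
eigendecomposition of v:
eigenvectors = [[0.01-0.57j, (0.01+0.57j)], [-0.82+0.00j, -0.82-0.00j]]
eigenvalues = [(-2.98+2.68j), (-2.98-2.68j)]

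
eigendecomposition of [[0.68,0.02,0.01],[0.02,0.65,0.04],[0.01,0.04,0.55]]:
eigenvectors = [[0.82,0.57,-0.02], [0.54,-0.78,-0.33], [0.2,-0.26,0.94]]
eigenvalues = [0.7, 0.65, 0.54]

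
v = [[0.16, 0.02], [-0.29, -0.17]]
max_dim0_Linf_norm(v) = 0.29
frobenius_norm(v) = 0.37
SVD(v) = [[-0.41, 0.91],[0.91, 0.41]] @ diag([0.3682706802459867, 0.05810943186057026]) @ [[-0.90, -0.44], [0.44, -0.9]]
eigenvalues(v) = [0.14, -0.15]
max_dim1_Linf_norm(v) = 0.29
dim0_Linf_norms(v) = [0.29, 0.17]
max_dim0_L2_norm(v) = 0.33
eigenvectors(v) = [[0.73, -0.06], [-0.68, 1.0]]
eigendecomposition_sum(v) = [[0.15, 0.01],[-0.14, -0.01]] + [[0.01, 0.01], [-0.15, -0.16]]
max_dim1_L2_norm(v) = 0.34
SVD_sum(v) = [[0.14, 0.07], [-0.3, -0.15]] + [[0.02, -0.05], [0.01, -0.02]]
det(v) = -0.02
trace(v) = -0.01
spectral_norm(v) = 0.37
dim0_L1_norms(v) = [0.45, 0.19]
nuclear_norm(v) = 0.43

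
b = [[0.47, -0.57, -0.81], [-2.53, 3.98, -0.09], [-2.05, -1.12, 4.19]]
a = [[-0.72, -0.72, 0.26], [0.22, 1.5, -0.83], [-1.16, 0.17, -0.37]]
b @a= [[0.48, -1.33, 0.89], [2.80, 7.78, -3.93], [-3.63, 0.51, -1.15]]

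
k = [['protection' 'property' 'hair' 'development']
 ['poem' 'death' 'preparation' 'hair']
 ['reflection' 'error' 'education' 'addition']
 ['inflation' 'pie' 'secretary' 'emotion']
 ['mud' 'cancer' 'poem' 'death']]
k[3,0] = 'inflation'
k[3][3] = 'emotion'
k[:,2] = ['hair', 'preparation', 'education', 'secretary', 'poem']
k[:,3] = ['development', 'hair', 'addition', 'emotion', 'death']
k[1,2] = 'preparation'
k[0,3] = 'development'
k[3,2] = 'secretary'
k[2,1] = 'error'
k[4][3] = 'death'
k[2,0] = 'reflection'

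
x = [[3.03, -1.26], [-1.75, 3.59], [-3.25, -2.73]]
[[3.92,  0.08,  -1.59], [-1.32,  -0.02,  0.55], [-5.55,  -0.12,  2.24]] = x @ [[1.43, 0.03, -0.58],  [0.33, 0.01, -0.13]]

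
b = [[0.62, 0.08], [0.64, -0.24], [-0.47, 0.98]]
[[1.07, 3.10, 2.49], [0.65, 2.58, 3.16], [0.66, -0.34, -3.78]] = b @ [[1.54,  4.75,  4.25],[1.41,  1.93,  -1.82]]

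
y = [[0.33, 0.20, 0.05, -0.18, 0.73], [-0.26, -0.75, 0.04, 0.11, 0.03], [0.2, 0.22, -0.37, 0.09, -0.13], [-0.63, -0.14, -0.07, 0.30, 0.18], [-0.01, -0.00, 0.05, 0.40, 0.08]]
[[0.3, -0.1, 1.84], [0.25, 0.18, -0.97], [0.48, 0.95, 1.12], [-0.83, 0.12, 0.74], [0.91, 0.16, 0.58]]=y@[[2.61,0.54,0.16], [-0.89,-0.45,1.38], [0.13,-2.40,-2.72], [2.32,0.71,1.28], [0.04,0.08,2.57]]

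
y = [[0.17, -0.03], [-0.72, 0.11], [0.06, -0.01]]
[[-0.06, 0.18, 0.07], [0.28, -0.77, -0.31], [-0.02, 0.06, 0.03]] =y @ [[-0.53, 1.11, 0.58], [-0.88, 0.3, 0.97]]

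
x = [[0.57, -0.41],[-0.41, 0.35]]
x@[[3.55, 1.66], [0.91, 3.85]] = [[1.65, -0.63], [-1.14, 0.67]]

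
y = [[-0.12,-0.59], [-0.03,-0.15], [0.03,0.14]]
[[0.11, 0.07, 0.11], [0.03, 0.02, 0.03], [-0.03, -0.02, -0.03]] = y@[[-0.4, 0.51, 0.41], [-0.1, -0.22, -0.27]]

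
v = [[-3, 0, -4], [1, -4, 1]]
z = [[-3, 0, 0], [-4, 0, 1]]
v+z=[[-6, 0, -4], [-3, -4, 2]]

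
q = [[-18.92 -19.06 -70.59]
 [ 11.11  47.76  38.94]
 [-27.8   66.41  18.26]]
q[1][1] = 47.76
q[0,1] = -19.06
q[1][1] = 47.76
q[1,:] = [11.11, 47.76, 38.94]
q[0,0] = -18.92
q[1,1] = 47.76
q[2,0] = -27.8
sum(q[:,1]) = 95.11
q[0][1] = -19.06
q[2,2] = 18.26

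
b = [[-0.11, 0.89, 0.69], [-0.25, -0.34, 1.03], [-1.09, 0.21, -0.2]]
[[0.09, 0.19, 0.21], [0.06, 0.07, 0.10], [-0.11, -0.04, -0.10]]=b @ [[0.09, 0.04, 0.09], [0.04, 0.13, 0.12], [0.09, 0.12, 0.16]]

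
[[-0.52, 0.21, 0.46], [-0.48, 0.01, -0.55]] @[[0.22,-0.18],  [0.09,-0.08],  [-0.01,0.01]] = [[-0.1, 0.08],[-0.1, 0.08]]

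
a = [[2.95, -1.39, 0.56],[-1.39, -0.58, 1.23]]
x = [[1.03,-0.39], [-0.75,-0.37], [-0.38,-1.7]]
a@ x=[[3.87,-1.59], [-1.46,-1.33]]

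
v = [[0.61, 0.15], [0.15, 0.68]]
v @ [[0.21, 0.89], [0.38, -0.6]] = [[0.19,0.45], [0.29,-0.27]]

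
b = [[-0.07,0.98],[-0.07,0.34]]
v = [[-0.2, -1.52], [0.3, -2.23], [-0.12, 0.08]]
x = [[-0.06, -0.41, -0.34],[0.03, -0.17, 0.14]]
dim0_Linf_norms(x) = [0.06, 0.41, 0.34]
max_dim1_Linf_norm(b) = 0.98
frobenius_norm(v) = 2.73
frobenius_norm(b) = 1.04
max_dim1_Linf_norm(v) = 2.23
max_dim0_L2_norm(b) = 1.04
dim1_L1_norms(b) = [1.05, 0.41]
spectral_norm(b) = 1.04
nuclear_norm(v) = 3.06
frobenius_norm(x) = 0.58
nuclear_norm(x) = 0.76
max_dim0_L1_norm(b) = 1.32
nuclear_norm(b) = 1.08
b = x @ v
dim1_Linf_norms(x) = [0.41, 0.17]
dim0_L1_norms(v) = [0.62, 3.83]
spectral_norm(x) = 0.54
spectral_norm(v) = 2.70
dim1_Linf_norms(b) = [0.98, 0.34]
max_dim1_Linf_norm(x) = 0.41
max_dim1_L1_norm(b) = 1.05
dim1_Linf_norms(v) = [1.52, 2.23, 0.12]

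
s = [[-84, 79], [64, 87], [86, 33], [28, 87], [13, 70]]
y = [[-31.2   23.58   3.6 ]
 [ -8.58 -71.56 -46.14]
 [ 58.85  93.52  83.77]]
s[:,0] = [-84, 64, 86, 28, 13]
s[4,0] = 13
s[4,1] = 70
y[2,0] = 58.85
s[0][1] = 79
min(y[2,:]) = 58.85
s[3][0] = 28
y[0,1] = 23.58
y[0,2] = 3.6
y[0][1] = 23.58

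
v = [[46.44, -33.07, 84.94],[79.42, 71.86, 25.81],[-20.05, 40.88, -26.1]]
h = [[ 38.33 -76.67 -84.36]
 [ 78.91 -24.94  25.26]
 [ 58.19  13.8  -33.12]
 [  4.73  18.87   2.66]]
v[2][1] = 40.88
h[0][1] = -76.67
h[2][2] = -33.12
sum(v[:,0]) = 105.81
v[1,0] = 79.42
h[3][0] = 4.73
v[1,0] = 79.42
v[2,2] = -26.1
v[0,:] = [46.44, -33.07, 84.94]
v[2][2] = -26.1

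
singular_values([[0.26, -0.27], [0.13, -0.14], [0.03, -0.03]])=[0.42, 0.0]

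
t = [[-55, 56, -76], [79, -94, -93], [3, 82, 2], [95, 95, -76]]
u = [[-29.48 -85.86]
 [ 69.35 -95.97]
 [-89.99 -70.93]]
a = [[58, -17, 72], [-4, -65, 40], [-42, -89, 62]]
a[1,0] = -4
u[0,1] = -85.86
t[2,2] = 2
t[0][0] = -55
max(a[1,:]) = 40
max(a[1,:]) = 40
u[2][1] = -70.93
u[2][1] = -70.93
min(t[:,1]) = -94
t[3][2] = -76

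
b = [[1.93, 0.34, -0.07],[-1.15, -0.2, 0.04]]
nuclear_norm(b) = 2.29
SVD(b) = [[-0.86, 0.51], [0.51, 0.86]] @ diag([2.282431396546433, 0.0026306005210041295]) @ [[-0.98, -0.17, 0.04], [-0.16, 0.82, -0.55]]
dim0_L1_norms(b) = [3.08, 0.54, 0.11]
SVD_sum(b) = [[1.93, 0.34, -0.07], [-1.15, -0.2, 0.04]] + [[-0.0,0.0,-0.0],[-0.0,0.00,-0.0]]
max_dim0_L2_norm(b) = 2.25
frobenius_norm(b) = 2.28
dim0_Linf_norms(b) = [1.93, 0.34, 0.07]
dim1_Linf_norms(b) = [1.93, 1.15]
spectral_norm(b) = 2.28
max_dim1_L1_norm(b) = 2.34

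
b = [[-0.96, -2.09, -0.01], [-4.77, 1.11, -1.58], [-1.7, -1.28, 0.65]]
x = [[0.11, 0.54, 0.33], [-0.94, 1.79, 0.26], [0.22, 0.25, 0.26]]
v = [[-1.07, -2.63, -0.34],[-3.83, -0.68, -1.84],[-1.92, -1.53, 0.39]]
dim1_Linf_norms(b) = [2.09, 4.77, 1.7]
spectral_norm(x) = 2.10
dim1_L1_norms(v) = [4.04, 6.35, 3.84]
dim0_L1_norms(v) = [6.82, 4.84, 2.57]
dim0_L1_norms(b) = [7.43, 4.48, 2.24]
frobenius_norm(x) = 2.18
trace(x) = 2.16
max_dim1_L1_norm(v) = 6.35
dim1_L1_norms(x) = [0.98, 2.99, 0.73]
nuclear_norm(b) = 8.86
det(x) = -0.00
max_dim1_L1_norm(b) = 7.46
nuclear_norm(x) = 2.68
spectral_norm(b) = 5.32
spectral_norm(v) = 5.12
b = v + x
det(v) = -11.47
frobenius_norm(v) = 5.73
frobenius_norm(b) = 6.06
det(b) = -10.92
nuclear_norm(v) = 8.46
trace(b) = 0.80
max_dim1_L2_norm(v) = 4.3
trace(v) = -1.36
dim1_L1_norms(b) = [3.06, 7.46, 3.63]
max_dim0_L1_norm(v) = 6.82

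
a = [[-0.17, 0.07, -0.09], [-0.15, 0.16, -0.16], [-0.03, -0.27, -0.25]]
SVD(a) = [[0.17, 0.57, -0.81], [0.16, 0.79, 0.59], [0.97, -0.23, 0.05]] @ diag([0.37152619950046656, 0.33148077020195077, 0.06315680542159345]) @ [[-0.22, -0.61, -0.76], [-0.63, 0.69, -0.37], [0.75, 0.40, -0.53]]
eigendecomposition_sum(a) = [[-0.02, 0.07, -0.02], [-0.07, 0.20, -0.05], [0.05, -0.12, 0.03]] + [[-0.1, 0.04, 0.02], [-0.02, 0.01, 0.00], [0.06, -0.03, -0.01]] + [[-0.04, -0.04, -0.09], [-0.05, -0.05, -0.11], [-0.14, -0.12, -0.27]]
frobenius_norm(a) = 0.50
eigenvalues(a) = [0.21, -0.1, -0.37]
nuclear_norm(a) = 0.77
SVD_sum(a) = [[-0.01, -0.04, -0.05], [-0.01, -0.04, -0.04], [-0.08, -0.22, -0.28]] + [[-0.12, 0.13, -0.07], [-0.17, 0.18, -0.1], [0.05, -0.05, 0.03]] + [[-0.04, -0.02, 0.03], [0.03, 0.01, -0.02], [0.00, 0.0, -0.0]]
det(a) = 0.01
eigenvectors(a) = [[0.27, 0.85, 0.28], [0.82, 0.18, 0.35], [-0.50, -0.5, 0.89]]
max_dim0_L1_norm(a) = 0.5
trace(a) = -0.26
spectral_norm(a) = 0.37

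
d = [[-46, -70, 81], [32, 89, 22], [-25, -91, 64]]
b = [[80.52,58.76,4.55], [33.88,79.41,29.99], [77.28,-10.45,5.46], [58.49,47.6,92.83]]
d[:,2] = [81, 22, 64]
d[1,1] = 89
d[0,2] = 81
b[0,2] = 4.55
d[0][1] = -70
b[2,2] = 5.46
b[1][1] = 79.41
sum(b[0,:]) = 143.83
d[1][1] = 89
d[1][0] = 32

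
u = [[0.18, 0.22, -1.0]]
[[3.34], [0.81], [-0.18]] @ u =[[0.6, 0.73, -3.34], [0.15, 0.18, -0.81], [-0.03, -0.04, 0.18]]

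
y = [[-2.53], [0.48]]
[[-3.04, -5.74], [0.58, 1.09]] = y @ [[1.20,2.27]]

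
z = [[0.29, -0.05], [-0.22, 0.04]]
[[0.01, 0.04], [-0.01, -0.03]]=z @ [[-0.02, 0.06], [-0.25, -0.42]]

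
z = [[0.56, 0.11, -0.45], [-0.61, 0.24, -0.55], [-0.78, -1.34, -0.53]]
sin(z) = [[0.56, 0.06, -0.35], [-0.48, 0.3, -0.46], [-0.66, -1.08, -0.34]]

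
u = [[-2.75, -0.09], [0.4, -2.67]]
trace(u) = -5.42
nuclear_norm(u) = 5.44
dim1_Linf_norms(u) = [2.75, 2.67]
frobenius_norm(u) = 3.85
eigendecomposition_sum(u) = [[-1.37-0.20j,-0.05-0.66j], [(0.2+2.92j),(-1.33+0.38j)]] + [[-1.38+0.20j, (-0.05+0.66j)], [0.20-2.92j, -1.33-0.38j]]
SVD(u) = [[-0.76, 0.65], [0.65, 0.76]] @ diag([2.8811302921314477, 2.5609740802598058]) @ [[0.82, -0.58], [-0.58, -0.82]]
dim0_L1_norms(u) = [3.15, 2.76]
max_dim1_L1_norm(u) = 3.07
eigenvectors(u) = [[0.09-0.42j, (0.09+0.42j)], [(-0.9+0j), -0.90-0.00j]]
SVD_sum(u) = [[-1.79, 1.27], [1.52, -1.07]] + [[-0.96, -1.36], [-1.12, -1.60]]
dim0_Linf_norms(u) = [2.75, 2.67]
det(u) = 7.38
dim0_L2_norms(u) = [2.78, 2.67]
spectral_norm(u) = 2.88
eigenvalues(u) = [(-2.71+0.19j), (-2.71-0.19j)]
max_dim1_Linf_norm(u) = 2.75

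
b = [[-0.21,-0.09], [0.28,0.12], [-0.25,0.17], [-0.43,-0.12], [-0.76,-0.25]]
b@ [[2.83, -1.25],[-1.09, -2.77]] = [[-0.5, 0.51], [0.66, -0.68], [-0.89, -0.16], [-1.09, 0.87], [-1.88, 1.64]]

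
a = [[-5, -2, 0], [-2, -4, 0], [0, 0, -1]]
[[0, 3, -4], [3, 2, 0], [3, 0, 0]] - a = [[5, 5, -4], [5, 6, 0], [3, 0, 1]]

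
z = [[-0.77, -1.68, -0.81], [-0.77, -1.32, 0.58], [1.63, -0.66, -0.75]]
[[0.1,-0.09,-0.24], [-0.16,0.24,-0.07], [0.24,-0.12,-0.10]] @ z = [[-0.4, 0.11, 0.05], [-0.18, -0.00, 0.32], [-0.26, -0.18, -0.19]]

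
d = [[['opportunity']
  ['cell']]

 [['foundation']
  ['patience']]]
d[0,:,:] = [['opportunity'], ['cell']]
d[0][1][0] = 'cell'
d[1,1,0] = 'patience'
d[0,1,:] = ['cell']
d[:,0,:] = [['opportunity'], ['foundation']]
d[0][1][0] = 'cell'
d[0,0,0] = 'opportunity'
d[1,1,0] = 'patience'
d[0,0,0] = 'opportunity'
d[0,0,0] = 'opportunity'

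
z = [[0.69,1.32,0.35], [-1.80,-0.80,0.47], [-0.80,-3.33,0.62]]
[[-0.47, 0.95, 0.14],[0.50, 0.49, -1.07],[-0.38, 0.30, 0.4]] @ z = [[-2.15, -1.85, 0.37], [0.32, 3.83, -0.26], [-1.12, -2.07, 0.26]]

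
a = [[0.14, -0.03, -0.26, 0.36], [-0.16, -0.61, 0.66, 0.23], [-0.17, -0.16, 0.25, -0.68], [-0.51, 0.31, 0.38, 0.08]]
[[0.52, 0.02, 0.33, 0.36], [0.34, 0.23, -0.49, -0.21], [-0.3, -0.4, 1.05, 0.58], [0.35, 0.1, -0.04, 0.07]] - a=[[0.38, 0.05, 0.59, 0.00],[0.50, 0.84, -1.15, -0.44],[-0.13, -0.24, 0.8, 1.26],[0.86, -0.21, -0.42, -0.01]]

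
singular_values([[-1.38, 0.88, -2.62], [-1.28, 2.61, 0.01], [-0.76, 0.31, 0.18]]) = [3.65, 2.25, 0.56]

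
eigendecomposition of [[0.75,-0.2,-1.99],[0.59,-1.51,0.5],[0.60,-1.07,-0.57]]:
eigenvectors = [[0.91+0.00j, -0.65+0.00j, -0.65-0.00j], [(0.36+0j), (-0.23+0.48j), (-0.23-0.48j)], [(0.2+0j), (-0.48+0.26j), (-0.48-0.26j)]]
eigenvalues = [(0.24+0j), (-0.79+0.95j), (-0.79-0.95j)]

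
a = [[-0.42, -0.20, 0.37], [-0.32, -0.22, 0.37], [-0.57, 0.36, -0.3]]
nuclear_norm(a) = 1.54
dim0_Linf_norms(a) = [0.57, 0.36, 0.37]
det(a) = 0.00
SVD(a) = [[-0.71, -0.2, -0.67],[-0.61, -0.28, 0.74],[-0.33, 0.94, 0.08]] @ diag([0.8065626322248598, 0.7314066905538027, 0.00098656557790411]) @ [[0.85,0.2,-0.48], [-0.49,0.60,-0.63], [0.17,0.78,0.61]]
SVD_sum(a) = [[-0.49, -0.11, 0.28], [-0.42, -0.10, 0.24], [-0.23, -0.05, 0.13]] + [[0.07, -0.09, 0.09], [0.10, -0.12, 0.13], [-0.34, 0.41, -0.43]] + [[-0.0, -0.00, -0.0], [0.0, 0.0, 0.0], [0.0, 0.0, 0.00]]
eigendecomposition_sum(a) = [[(-0+0j), 0.00+0.00j, 0j], [(-0+0j), 0j, 0j], [-0.00+0.00j, 0j, 0.00+0.00j]] + [[(-0.21+0.3j), (-0.1-0.3j), 0.18+0.30j], [-0.16+0.28j, -0.11-0.25j, 0.18+0.24j], [-0.28-0.05j, (0.18-0.17j), (-0.15+0.23j)]] + [[-0.21-0.30j,  -0.10+0.30j,  0.18-0.30j], [(-0.16-0.28j),  -0.11+0.25j,  (0.18-0.24j)], [-0.28+0.05j,  0.18+0.17j,  (-0.15-0.23j)]]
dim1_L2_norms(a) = [0.59, 0.54, 0.74]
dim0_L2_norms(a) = [0.78, 0.47, 0.6]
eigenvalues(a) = [0j, (-0.47+0.28j), (-0.47-0.28j)]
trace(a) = -0.94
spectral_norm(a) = 0.81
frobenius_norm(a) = 1.09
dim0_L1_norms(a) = [1.31, 0.78, 1.04]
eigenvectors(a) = [[0.17+0.00j,0.65+0.00j,(0.65-0j)], [(0.78+0j),(0.56-0.05j),(0.56+0.05j)], [(0.61+0j),(0.22+0.46j),0.22-0.46j]]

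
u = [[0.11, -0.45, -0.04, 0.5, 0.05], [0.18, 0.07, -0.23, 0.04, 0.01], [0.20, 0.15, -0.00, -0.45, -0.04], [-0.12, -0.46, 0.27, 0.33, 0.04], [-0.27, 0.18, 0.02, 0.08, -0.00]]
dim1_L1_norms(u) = [1.15, 0.53, 0.84, 1.22, 0.55]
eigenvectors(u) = [[-0.64+0.00j, (-0.64-0j), -0.51+0.00j, 0.32+0.00j, 0.47+0.00j], [-0.19+0.32j, (-0.19-0.32j), (-0.13+0j), 0.35+0.00j, 0.47+0.00j], [(0.35+0.2j), (0.35-0.2j), -0.38+0.00j, 0.41+0.00j, (0.57+0j)], [(-0.27-0.4j), (-0.27+0.4j), -0.23+0.00j, (0.34+0j), 0.39+0.00j], [0.12-0.18j, (0.12+0.18j), (0.72+0j), -0.70+0.00j, -0.26+0.00j]]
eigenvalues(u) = [(0.2+0.56j), (0.2-0.56j), (0.12+0j), (-0.02+0j), (-0+0j)]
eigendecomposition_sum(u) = [[-0.01+0.14j,-0.14+0.21j,-0.06-0.22j,(0.29-0.1j),(0.03-0.01j)], [0.07+0.05j,(0.06+0.13j),-0.13-0.03j,(0.03-0.18j),0.00-0.02j], [(0.05-0.07j),0.14-0.07j,-0.03+0.14j,-0.19-0.03j,(-0.02-0j)], [(-0.09+0.05j),(-0.19-0j),(0.11-0.13j),0.19+0.14j,0.02+0.01j], [-0.04-0.03j,(-0.03-0.08j),0.07+0.02j,(-0.03+0.1j),(-0+0.01j)]] + [[-0.01-0.14j,-0.14-0.21j,-0.06+0.22j,(0.29+0.1j),0.03+0.01j], [0.07-0.05j,(0.06-0.13j),(-0.13+0.03j),0.03+0.18j,0.02j], [0.05+0.07j,0.14+0.07j,-0.03-0.14j,-0.19+0.03j,-0.02+0.00j], [-0.09-0.05j,-0.19+0.00j,0.11+0.13j,(0.19-0.14j),(0.02-0.01j)], [(-0.04+0.03j),-0.03+0.08j,0.07-0.02j,-0.03-0.10j,(-0-0.01j)]] + [[0.12-0.00j, -0.15+0.00j, 0.08-0.00j, (-0.08+0j), -0.02+0.00j], [0.03-0.00j, -0.04+0.00j, 0.02-0.00j, (-0.02+0j), -0.00+0.00j], [0.09-0.00j, (-0.11+0j), 0.06-0.00j, -0.06+0.00j, (-0.01+0j)], [0.05-0.00j, -0.07+0.00j, (0.04-0j), (-0.04+0j), (-0.01+0j)], [(-0.17+0j), 0.22-0.00j, -0.11+0.00j, 0.11-0.00j, 0.02-0.00j]] + [[(0.01+0j), (-0.01-0j), 0.01+0.00j, -0.01-0.00j, (0.01+0j)],[0.01+0.00j, (-0.01-0j), (0.01+0j), (-0.01-0j), (0.01+0j)],[(0.02+0j), (-0.01-0j), 0.01+0.00j, (-0.01-0j), 0.01+0.00j],[(0.01+0j), -0.01-0.00j, (0.01+0j), -0.01-0.00j, (0.01+0j)],[-0.03-0.00j, 0.02+0.00j, (-0.02-0j), (0.02+0j), -0.02-0.00j]] + [[-0.00-0.00j,  (-0+0j),  -0.00-0.00j,  (-0+0j),  -0.00-0.00j], [-0.00-0.00j,  (-0+0j),  -0.00-0.00j,  -0.00+0.00j,  -0.00-0.00j], [-0.00-0.00j,  (-0+0j),  -0.00-0.00j,  (-0+0j),  -0.00-0.00j], [(-0-0j),  -0.00+0.00j,  (-0-0j),  (-0+0j),  -0.00-0.00j], [0.00+0.00j,  -0j,  0.00+0.00j,  0.00-0.00j,  0.00+0.00j]]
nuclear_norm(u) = 1.85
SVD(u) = [[0.65,0.46,0.17,0.47,0.34], [-0.07,0.50,0.47,-0.7,0.19], [-0.45,0.31,-0.55,0.07,0.63], [0.6,-0.23,-0.52,-0.53,0.16], [-0.03,-0.62,0.43,0.02,0.66]] @ diag([0.9914666766582818, 0.4689251980459253, 0.3817582964312224, 0.007954433770647966, 0.0005637402683952572]) @ [[-0.10, -0.65, 0.15, 0.73, 0.07], [0.85, -0.27, -0.45, -0.04, 0.01], [-0.15, 0.5, -0.65, 0.56, 0.04], [-0.11, -0.15, -0.15, -0.01, -0.97], [-0.48, -0.48, -0.58, -0.39, 0.22]]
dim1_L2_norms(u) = [0.68, 0.3, 0.52, 0.64, 0.33]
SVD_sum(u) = [[-0.06, -0.42, 0.10, 0.47, 0.05],[0.01, 0.04, -0.01, -0.05, -0.01],[0.04, 0.29, -0.07, -0.33, -0.03],[-0.06, -0.39, 0.09, 0.44, 0.04],[0.00, 0.02, -0.0, -0.02, -0.00]] + [[0.18,-0.06,-0.10,-0.01,0.00], [0.2,-0.06,-0.11,-0.01,0.0], [0.12,-0.04,-0.07,-0.01,0.00], [-0.09,0.03,0.05,0.00,-0.00], [-0.25,0.08,0.13,0.01,-0.0]] + [[-0.01, 0.03, -0.04, 0.04, 0.00], [-0.03, 0.09, -0.12, 0.1, 0.01], [0.03, -0.10, 0.13, -0.12, -0.01], [0.03, -0.1, 0.13, -0.11, -0.01], [-0.03, 0.08, -0.11, 0.09, 0.01]] + [[-0.00, -0.00, -0.0, -0.0, -0.00], [0.0, 0.00, 0.0, 0.0, 0.01], [-0.0, -0.00, -0.00, -0.0, -0.0], [0.0, 0.00, 0.00, 0.0, 0.0], [-0.0, -0.00, -0.00, -0.00, -0.00]] + [[-0.0, -0.0, -0.00, -0.0, 0.00], [-0.00, -0.00, -0.0, -0.00, 0.0], [-0.0, -0.0, -0.00, -0.00, 0.0], [-0.00, -0.0, -0.00, -0.00, 0.0], [-0.0, -0.0, -0.0, -0.00, 0.0]]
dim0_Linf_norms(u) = [0.27, 0.46, 0.27, 0.5, 0.05]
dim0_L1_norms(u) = [0.88, 1.31, 0.56, 1.4, 0.14]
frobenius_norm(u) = 1.16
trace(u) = 0.51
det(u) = 0.00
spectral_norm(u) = 0.99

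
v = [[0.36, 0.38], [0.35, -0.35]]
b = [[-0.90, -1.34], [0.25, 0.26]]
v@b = [[-0.23, -0.38],  [-0.4, -0.56]]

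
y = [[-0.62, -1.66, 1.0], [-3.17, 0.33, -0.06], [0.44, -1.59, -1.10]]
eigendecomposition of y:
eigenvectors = [[0.52+0.00j, -0.22+0.38j, (-0.22-0.38j)], [-0.76+0.00j, (-0.43+0.4j), -0.43-0.40j], [(0.39+0j), -0.68+0.00j, -0.68-0.00j]]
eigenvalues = [(2.54+0j), (-1.97+0.68j), (-1.97-0.68j)]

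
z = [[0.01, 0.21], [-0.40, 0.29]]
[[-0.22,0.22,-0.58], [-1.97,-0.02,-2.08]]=z @ [[4.02, 0.77, 3.08], [-1.26, 0.99, -2.91]]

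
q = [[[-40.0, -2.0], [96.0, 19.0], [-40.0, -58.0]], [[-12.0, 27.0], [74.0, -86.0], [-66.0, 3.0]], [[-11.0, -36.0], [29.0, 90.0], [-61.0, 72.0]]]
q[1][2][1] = 3.0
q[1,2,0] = -66.0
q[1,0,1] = 27.0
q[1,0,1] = 27.0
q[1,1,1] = -86.0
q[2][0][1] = -36.0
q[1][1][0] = 74.0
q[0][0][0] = -40.0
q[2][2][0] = -61.0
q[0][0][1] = -2.0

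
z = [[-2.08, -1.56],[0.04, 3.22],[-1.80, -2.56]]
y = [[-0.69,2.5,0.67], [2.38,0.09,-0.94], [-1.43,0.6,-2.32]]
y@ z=[[0.33, 7.41], [-3.25, -1.02], [7.17, 10.10]]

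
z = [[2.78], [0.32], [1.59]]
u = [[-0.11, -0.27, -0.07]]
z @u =[[-0.31, -0.75, -0.19],[-0.04, -0.09, -0.02],[-0.17, -0.43, -0.11]]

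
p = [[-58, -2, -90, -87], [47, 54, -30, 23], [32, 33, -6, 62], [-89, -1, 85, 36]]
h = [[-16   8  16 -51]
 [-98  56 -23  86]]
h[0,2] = 16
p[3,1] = -1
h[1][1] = 56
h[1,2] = -23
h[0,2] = 16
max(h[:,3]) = 86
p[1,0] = 47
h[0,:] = [-16, 8, 16, -51]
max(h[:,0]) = -16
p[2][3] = 62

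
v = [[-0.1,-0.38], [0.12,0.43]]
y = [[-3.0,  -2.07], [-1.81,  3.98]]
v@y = [[0.99,  -1.31],[-1.14,  1.46]]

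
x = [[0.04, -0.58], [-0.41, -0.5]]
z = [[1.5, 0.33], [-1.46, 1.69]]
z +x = [[1.54, -0.25], [-1.87, 1.19]]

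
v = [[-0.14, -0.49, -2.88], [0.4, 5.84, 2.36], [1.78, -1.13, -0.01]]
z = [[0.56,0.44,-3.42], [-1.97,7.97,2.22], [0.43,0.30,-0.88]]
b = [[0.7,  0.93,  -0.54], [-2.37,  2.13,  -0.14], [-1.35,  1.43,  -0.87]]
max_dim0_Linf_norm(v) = 5.84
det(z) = 9.10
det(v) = 28.81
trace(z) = 7.65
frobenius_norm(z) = 9.25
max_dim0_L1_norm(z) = 8.71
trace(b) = 1.96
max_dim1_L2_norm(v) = 6.31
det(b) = -2.62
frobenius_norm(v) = 7.27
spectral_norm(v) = 6.59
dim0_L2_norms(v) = [1.83, 5.97, 3.72]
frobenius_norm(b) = 4.06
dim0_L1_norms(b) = [4.42, 4.49, 1.55]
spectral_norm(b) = 3.79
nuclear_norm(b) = 5.65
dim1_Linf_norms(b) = [0.93, 2.37, 1.43]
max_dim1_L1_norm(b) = 4.64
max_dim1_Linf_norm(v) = 5.84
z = b + v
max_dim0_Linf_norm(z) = 7.97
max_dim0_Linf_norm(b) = 2.37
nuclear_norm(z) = 12.40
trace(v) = 5.69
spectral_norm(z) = 8.53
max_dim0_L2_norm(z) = 7.99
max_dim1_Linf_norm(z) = 7.97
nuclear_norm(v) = 10.85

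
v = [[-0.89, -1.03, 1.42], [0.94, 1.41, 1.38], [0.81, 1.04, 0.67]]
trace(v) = 1.19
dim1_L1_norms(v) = [3.34, 3.73, 2.52]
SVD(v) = [[-0.23,-0.96,0.13], [0.8,-0.26,-0.54], [0.56,-0.02,0.83]] @ diag([2.657734292703035, 1.9404049832032575, 0.058111363348894676]) @ [[0.53, 0.73, 0.43], [0.31, 0.31, -0.90], [0.79, -0.61, 0.06]]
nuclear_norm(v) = 4.66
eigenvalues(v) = [2.25, -1.17, 0.11]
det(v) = -0.30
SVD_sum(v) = [[-0.32, -0.44, -0.26], [1.12, 1.55, 0.92], [0.78, 1.08, 0.64]] + [[-0.57, -0.58, 1.68], [-0.16, -0.16, 0.46], [-0.01, -0.01, 0.03]] + [[0.01,-0.00,0.00], [-0.02,0.02,-0.0], [0.04,-0.03,0.0]]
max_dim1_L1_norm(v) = 3.73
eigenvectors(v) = [[0.03,  -0.93,  0.77], [-0.84,  0.17,  -0.64], [-0.54,  0.31,  0.08]]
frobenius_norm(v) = 3.29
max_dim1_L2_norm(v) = 2.19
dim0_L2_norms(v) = [1.53, 2.03, 2.09]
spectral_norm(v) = 2.66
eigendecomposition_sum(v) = [[-0.03, -0.05, -0.07], [0.8, 1.17, 1.74], [0.51, 0.75, 1.11]] + [[-0.89, -0.9, 1.36],[0.16, 0.17, -0.25],[0.30, 0.3, -0.45]] + [[0.03, -0.08, 0.13],  [-0.02, 0.07, -0.11],  [0.0, -0.01, 0.01]]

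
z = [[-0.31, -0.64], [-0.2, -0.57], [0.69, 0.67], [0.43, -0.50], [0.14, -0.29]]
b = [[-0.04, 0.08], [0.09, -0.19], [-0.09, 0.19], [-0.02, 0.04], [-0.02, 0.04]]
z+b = [[-0.35, -0.56], [-0.11, -0.76], [0.6, 0.86], [0.41, -0.46], [0.12, -0.25]]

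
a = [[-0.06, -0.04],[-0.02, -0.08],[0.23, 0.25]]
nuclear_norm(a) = 0.40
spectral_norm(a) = 0.35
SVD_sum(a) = [[-0.05, -0.05], [-0.05, -0.05], [0.23, 0.25]] + [[-0.01, 0.01],  [0.03, -0.03],  [0.00, -0.00]]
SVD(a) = [[-0.2, 0.42], [-0.21, -0.90], [0.96, -0.11]] @ diag([0.354365338216009, 0.042722442241210475]) @ [[0.67, 0.74],[-0.74, 0.67]]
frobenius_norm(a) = 0.36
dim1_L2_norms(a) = [0.07, 0.08, 0.34]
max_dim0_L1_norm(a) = 0.37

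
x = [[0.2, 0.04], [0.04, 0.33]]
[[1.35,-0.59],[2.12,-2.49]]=x @[[5.62,-1.49], [5.75,-7.37]]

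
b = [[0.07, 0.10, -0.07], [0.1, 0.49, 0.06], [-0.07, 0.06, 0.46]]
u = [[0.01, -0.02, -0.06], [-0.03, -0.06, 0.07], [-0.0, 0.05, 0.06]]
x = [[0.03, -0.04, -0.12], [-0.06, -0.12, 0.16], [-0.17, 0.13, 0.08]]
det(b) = 0.01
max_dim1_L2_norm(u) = 0.1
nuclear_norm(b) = 1.02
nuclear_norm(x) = 0.53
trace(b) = 1.02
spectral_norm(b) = 0.54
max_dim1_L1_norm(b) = 0.65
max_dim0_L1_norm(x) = 0.36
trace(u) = 0.01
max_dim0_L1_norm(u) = 0.19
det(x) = 0.00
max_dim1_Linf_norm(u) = 0.07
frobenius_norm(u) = 0.14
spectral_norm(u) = 0.11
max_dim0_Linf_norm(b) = 0.49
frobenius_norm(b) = 0.70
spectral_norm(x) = 0.26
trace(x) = -0.01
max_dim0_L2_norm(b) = 0.5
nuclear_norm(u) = 0.20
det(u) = -0.00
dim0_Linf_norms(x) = [0.17, 0.13, 0.16]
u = x @ b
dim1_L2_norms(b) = [0.14, 0.5, 0.47]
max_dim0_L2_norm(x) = 0.22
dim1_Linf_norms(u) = [0.06, 0.07, 0.06]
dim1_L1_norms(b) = [0.24, 0.65, 0.59]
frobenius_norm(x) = 0.34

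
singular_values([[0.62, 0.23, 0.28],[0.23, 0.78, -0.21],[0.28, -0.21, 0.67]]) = [0.95, 0.93, 0.2]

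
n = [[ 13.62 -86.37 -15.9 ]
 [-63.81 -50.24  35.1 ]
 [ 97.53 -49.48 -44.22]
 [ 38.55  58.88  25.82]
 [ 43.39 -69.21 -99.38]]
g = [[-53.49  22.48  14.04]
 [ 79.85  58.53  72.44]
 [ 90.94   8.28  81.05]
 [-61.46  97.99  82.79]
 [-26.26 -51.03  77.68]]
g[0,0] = -53.49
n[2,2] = -44.22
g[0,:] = [-53.49, 22.48, 14.04]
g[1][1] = 58.53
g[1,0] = 79.85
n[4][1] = -69.21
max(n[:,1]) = 58.88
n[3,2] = 25.82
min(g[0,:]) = -53.49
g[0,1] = 22.48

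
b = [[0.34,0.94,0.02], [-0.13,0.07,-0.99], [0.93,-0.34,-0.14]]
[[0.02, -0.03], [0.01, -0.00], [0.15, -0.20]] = b@ [[0.15, -0.20],[-0.03, 0.04],[-0.03, 0.03]]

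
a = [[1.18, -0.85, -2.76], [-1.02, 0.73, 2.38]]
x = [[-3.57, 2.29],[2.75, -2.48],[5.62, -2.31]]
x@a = [[-6.55, 4.71, 15.3], [5.77, -4.15, -13.49], [8.99, -6.46, -21.01]]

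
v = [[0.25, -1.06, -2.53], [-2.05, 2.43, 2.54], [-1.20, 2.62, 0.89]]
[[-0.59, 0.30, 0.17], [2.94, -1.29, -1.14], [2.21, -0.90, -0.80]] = v@[[-1.01, 0.45, 0.46], [0.39, -0.13, -0.10], [-0.03, -0.02, 0.02]]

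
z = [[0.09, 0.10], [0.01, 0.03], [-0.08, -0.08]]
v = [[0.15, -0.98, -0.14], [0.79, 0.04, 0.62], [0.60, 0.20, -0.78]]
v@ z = [[0.01, -0.00], [0.02, 0.03], [0.12, 0.13]]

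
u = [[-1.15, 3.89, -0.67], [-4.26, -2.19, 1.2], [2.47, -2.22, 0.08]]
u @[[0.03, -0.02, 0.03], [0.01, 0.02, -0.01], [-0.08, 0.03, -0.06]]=[[0.06, 0.08, -0.03], [-0.25, 0.08, -0.18], [0.05, -0.09, 0.09]]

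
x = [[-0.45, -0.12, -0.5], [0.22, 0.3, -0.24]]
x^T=[[-0.45,0.22], [-0.12,0.3], [-0.5,-0.24]]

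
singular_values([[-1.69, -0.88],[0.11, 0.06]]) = [1.91, 0.0]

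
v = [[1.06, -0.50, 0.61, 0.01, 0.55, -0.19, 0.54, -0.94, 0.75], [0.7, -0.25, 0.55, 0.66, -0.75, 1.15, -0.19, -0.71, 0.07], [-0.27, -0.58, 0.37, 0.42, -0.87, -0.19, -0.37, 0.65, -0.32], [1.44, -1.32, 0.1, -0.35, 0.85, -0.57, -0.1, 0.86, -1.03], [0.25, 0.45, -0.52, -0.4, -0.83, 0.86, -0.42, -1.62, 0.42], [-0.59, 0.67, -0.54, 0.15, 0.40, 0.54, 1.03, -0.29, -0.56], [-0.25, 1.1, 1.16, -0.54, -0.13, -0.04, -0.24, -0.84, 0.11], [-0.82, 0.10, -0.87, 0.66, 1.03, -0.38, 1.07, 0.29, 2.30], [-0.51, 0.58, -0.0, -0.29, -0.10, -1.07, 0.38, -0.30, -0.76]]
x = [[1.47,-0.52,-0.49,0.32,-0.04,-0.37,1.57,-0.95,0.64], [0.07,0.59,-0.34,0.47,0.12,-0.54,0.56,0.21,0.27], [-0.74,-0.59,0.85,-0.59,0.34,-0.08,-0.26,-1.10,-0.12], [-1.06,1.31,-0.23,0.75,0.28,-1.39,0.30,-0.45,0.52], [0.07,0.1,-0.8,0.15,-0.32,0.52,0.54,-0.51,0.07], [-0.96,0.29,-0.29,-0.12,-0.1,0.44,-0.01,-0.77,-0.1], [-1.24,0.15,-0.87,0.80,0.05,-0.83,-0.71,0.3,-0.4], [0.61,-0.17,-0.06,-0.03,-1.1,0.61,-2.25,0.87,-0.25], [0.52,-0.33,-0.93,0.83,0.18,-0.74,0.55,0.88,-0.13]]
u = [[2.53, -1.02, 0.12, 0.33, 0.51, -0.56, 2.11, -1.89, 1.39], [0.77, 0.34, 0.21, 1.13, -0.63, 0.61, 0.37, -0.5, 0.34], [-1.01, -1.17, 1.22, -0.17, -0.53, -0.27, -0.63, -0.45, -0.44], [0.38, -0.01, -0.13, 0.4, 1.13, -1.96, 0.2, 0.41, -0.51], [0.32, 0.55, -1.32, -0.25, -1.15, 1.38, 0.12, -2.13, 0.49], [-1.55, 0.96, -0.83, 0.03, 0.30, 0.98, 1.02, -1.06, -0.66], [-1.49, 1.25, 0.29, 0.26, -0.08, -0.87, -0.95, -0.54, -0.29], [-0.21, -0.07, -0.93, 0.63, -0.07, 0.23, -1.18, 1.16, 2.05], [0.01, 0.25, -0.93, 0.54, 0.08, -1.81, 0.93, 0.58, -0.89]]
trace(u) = 3.64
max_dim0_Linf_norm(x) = 2.25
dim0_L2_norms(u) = [3.6, 2.32, 2.41, 1.55, 1.91, 3.4, 3.04, 3.44, 2.87]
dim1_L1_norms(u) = [10.46, 4.9, 5.89, 5.13, 7.71, 7.39, 6.02, 6.53, 6.02]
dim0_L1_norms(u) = [8.27, 5.62, 5.98, 3.74, 4.48, 8.67, 7.51, 8.72, 7.06]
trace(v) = -0.17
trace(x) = 3.81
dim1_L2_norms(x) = [2.59, 1.19, 1.84, 2.46, 1.27, 1.38, 2.1, 2.81, 1.9]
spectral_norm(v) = 3.52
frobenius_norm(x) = 6.08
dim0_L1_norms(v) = [5.89, 5.55, 4.72, 3.48, 5.51, 4.99, 4.34, 6.5, 6.32]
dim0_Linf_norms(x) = [1.47, 1.31, 0.93, 0.83, 1.1, 1.39, 2.25, 1.1, 0.64]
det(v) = -0.87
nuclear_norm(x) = 13.74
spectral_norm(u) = 4.84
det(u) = 471.75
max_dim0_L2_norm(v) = 2.85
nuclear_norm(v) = 15.87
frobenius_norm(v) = 6.37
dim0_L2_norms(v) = [2.27, 2.14, 1.87, 1.31, 2.07, 2.01, 1.75, 2.48, 2.85]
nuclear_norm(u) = 21.89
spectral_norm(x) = 3.66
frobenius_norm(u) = 8.43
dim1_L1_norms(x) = [6.37, 3.17, 4.67, 6.29, 3.08, 3.08, 5.35, 5.95, 5.09]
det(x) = 0.00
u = v + x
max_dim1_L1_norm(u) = 10.46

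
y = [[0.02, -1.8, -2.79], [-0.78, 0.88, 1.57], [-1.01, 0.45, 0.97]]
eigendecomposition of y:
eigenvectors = [[-0.71,  0.91,  0.14], [0.55,  0.04,  -0.83], [0.44,  0.4,  0.54]]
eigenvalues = [3.15, -1.28, 0.0]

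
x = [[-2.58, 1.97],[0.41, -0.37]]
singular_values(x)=[3.29, 0.04]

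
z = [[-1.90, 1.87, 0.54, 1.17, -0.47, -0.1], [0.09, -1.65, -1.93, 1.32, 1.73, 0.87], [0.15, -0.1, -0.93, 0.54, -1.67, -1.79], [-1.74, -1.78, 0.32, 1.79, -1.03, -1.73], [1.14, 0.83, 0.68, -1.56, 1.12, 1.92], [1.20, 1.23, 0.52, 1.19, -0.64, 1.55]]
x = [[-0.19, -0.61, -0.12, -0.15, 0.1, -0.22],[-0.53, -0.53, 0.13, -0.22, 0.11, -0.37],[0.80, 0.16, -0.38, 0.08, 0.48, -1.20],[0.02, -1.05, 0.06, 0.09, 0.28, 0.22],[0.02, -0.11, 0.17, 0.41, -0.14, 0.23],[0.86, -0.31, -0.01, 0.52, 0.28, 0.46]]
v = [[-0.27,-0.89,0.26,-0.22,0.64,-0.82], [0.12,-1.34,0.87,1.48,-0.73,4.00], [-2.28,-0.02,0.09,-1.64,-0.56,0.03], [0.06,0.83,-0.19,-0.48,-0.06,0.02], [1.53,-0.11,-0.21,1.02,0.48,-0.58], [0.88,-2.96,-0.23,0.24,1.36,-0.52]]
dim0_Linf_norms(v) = [2.28, 2.96, 0.87, 1.64, 1.36, 4.0]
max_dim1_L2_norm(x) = 1.58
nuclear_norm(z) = 15.98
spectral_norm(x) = 1.63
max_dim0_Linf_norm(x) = 1.2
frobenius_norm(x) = 2.59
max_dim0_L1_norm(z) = 7.96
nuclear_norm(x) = 4.94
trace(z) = -0.02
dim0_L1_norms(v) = [5.14, 6.15, 1.85, 5.08, 3.83, 5.97]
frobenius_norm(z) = 7.68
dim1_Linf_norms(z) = [1.9, 1.93, 1.79, 1.79, 1.92, 1.55]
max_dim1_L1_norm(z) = 8.39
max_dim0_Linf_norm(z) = 1.93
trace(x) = -0.69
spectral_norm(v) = 4.73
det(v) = 0.00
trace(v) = -2.04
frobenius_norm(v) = 6.95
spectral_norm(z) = 5.30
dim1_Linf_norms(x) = [0.61, 0.53, 1.2, 1.05, 0.41, 0.86]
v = z @ x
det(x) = 0.00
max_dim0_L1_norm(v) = 6.15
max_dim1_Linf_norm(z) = 1.93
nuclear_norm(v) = 12.74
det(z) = 20.41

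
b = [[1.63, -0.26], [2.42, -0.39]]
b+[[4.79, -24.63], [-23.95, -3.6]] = [[6.42,-24.89], [-21.53,-3.99]]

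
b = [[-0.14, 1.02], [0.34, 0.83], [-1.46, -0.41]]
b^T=[[-0.14, 0.34, -1.46], [1.02, 0.83, -0.41]]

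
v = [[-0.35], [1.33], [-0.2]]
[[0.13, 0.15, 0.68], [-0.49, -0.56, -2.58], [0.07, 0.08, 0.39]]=v @ [[-0.37, -0.42, -1.94]]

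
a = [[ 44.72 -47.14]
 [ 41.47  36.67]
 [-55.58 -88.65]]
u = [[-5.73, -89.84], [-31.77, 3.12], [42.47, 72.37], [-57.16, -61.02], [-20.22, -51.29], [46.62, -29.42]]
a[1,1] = 36.67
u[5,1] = -29.42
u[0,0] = -5.73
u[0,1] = -89.84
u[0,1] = -89.84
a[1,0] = 41.47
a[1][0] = 41.47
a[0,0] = 44.72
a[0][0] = 44.72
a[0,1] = -47.14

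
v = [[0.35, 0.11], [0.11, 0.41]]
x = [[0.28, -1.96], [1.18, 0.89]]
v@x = [[0.23,-0.59], [0.51,0.15]]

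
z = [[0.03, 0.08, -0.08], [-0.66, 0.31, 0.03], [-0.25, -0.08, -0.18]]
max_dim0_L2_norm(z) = 0.71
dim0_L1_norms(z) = [0.94, 0.47, 0.29]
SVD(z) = [[0.00, -0.00, 1.0], [0.96, -0.28, -0.01], [0.28, 0.96, 0.00]] @ diag([0.7558287928064179, 0.2502727475915879, 0.11698883612443617]) @ [[-0.93, 0.37, -0.03], [-0.23, -0.65, -0.72], [0.28, 0.67, -0.69]]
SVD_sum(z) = [[-0.0,0.0,-0.00],  [-0.68,0.27,-0.02],  [-0.19,0.08,-0.01]] + [[0.00, 0.00, 0.0], [0.02, 0.04, 0.05], [-0.06, -0.16, -0.17]] + [[0.03, 0.08, -0.08],[-0.0, -0.00, 0.00],[0.00, 0.0, -0.0]]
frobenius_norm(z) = 0.80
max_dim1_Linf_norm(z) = 0.66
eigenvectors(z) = [[0.14-0.28j, 0.14+0.28j, (0.21+0j)], [0.91+0.00j, 0.91-0.00j, 0.20+0.00j], [(-0.14+0.26j), (-0.14-0.26j), (0.96+0j)]]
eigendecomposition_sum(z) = [[0.04+0.14j, (0.04-0.04j), -0.02-0.02j], [(-0.31+0.27j), (0.16+0.05j), 0.04-0.07j], [(-0.03-0.13j), (-0.04+0.04j), 0.01+0.02j]] + [[0.04-0.14j, (0.04+0.04j), -0.02+0.02j], [(-0.31-0.27j), (0.16-0.05j), (0.04+0.07j)], [(-0.03+0.13j), (-0.04-0.04j), (0.01-0.02j)]] + [[(-0.04-0j),-0.00+0.00j,(-0.05+0j)], [(-0.04-0j),(-0+0j),-0.04+0.00j], [(-0.19-0j),-0.00+0.00j,-0.21+0.00j]]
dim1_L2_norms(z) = [0.12, 0.73, 0.32]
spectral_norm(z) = 0.76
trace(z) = 0.16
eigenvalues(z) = [(0.21+0.21j), (0.21-0.21j), (-0.25+0j)]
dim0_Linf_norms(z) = [0.66, 0.31, 0.18]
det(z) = -0.02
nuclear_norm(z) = 1.12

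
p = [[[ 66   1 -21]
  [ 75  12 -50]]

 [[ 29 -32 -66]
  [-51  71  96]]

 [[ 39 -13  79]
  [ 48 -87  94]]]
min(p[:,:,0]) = -51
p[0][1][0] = 75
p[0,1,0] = 75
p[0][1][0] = 75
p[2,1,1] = -87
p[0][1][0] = 75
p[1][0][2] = -66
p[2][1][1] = -87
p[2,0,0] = 39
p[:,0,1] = [1, -32, -13]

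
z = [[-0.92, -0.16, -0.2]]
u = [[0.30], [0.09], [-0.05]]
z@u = [[-0.28]]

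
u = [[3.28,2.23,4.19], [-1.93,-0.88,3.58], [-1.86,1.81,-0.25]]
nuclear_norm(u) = 12.38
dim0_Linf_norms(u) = [3.28, 2.23, 4.19]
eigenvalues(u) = [(2.64+3.41j), (2.64-3.41j), (-3.12+0j)]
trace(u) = 2.15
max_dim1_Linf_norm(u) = 4.19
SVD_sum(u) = [[2.44, 1.54, 4.83], [0.87, 0.55, 1.71], [-0.23, -0.14, -0.45]] + [[0.98, 0.33, -0.60], [-2.97, -1.0, 1.82], [-0.74, -0.25, 0.45]] + [[-0.15, 0.36, -0.04], [0.17, -0.43, 0.05], [-0.89, 2.20, -0.25]]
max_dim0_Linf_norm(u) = 4.19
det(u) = -57.95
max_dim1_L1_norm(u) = 9.7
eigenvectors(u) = [[0.79+0.00j, 0.79-0.00j, (-0.04+0j)],[(-0.07+0.46j), (-0.07-0.46j), (-0.86+0j)],[(-0.09+0.39j), -0.09-0.39j, 0.51+0.00j]]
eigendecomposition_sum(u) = [[(1.64+1.46j), (1.16-0.97j), (2.05-1.5j)],  [(-1+0.84j), 0.47+0.77j, 0.71+1.34j],  [-0.91+0.66j, 0.36+0.68j, 0.52+1.18j]] + [[1.64-1.46j, 1.16+0.97j, 2.05+1.50j], [(-1-0.84j), 0.47-0.77j, (0.71-1.34j)], [-0.91-0.66j, (0.36-0.68j), (0.52-1.18j)]] + [[0.00+0.00j, -0.08-0.00j, (0.1+0j)], [0.08+0.00j, -1.82-0.00j, (2.16+0j)], [(-0.05-0j), 1.10+0.00j, -1.30-0.00j]]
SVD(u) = [[-0.94,0.31,0.16], [-0.33,-0.92,-0.19], [0.09,-0.23,0.97]] @ diag([5.996214801007998, 3.920324317162036, 2.4653124159912534]) @ [[-0.43, -0.27, -0.86],[0.82, 0.28, -0.5],[-0.37, 0.92, -0.11]]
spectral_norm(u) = 6.00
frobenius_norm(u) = 7.58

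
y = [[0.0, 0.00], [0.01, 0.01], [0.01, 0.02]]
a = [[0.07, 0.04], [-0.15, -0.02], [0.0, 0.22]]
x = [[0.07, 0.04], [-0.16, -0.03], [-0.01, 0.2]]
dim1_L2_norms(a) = [0.08, 0.15, 0.22]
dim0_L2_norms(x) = [0.17, 0.21]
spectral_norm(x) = 0.21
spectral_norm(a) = 0.23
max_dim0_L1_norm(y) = 0.03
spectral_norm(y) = 0.03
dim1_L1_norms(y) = [0.0, 0.02, 0.03]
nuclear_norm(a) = 0.39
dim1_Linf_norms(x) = [0.07, 0.16, 0.2]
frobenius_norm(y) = 0.03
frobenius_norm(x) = 0.27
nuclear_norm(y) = 0.03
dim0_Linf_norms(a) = [0.15, 0.22]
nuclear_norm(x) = 0.38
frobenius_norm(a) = 0.28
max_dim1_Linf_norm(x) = 0.2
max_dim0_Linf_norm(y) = 0.02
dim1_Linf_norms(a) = [0.07, 0.15, 0.22]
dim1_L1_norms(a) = [0.11, 0.17, 0.22]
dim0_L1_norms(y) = [0.02, 0.03]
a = x + y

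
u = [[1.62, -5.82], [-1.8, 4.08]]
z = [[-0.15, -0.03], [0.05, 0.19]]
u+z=[[1.47, -5.85],[-1.75, 4.27]]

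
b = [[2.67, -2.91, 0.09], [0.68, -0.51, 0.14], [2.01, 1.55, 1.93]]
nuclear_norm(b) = 7.23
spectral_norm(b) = 4.07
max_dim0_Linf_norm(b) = 2.91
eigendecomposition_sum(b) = [[1.33+0.14j,-1.45+0.22j,0.04+0.19j], [(0.34-0.39j),-0.25+0.50j,(0.07+0.03j)], [1.01-6.66j,0.77+7.33j,0.97-0.18j]] + [[1.33-0.14j,(-1.45-0.22j),(0.04-0.19j)], [(0.34+0.39j),(-0.25-0.5j),(0.07-0.03j)], [1.01+6.66j,(0.77-7.33j),0.97+0.18j]] + [[0.00-0.00j, (-0.01+0j), 0.00-0.00j], [-0j, (-0.01+0j), 0.00-0.00j], [-0.00+0.00j, 0.01-0.00j, -0.00+0.00j]]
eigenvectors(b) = [[-0.01-0.19j, (-0.01+0.19j), (-0.46+0j)], [-0.06-0.04j, -0.06+0.04j, -0.40+0.00j], [-0.98+0.00j, -0.98-0.00j, 0.79+0.00j]]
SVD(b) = [[-0.96,  -0.19,  -0.2], [-0.21,  0.02,  0.98], [-0.18,  0.98,  -0.06]] @ diag([4.0658042478272876, 3.159736280164397, 0.0015678528131841075]) @ [[-0.76, 0.64, -0.12], [0.47, 0.65, 0.59], [-0.46, -0.4, 0.80]]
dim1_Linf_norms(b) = [2.91, 0.68, 2.01]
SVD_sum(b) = [[2.95, -2.51, 0.45], [0.65, -0.55, 0.10], [0.56, -0.48, 0.09]] + [[-0.28, -0.40, -0.36], [0.03, 0.04, 0.04], [1.45, 2.03, 1.84]] + [[0.00, 0.0, -0.00], [-0.00, -0.00, 0.0], [0.0, 0.00, -0.00]]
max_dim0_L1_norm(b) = 5.36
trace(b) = 4.09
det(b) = -0.02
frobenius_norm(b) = 5.15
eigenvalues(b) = [(2.05+0.46j), (2.05-0.46j), (-0+0j)]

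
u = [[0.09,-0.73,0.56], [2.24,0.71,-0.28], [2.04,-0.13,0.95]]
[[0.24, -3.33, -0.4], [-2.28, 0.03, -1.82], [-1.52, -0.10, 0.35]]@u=[[-8.25, -2.49, 0.69], [-3.85, 1.92, -3.01], [0.35, 0.99, -0.49]]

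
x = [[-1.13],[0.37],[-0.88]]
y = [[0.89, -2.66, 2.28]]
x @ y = [[-1.01, 3.01, -2.58],[0.33, -0.98, 0.84],[-0.78, 2.34, -2.01]]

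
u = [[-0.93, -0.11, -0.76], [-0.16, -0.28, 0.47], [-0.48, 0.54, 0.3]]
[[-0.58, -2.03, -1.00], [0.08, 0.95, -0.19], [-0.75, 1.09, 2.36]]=u @ [[0.73, 0.08, -0.43], [-0.72, 0.71, 3.23], [-0.02, 2.47, 1.37]]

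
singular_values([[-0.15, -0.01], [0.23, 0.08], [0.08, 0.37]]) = [0.41, 0.23]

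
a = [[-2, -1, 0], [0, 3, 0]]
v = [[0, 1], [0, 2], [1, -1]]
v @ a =[[0, 3, 0], [0, 6, 0], [-2, -4, 0]]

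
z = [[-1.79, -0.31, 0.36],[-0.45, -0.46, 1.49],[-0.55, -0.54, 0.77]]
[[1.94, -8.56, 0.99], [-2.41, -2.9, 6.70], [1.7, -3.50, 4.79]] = z @ [[-0.40, 4.44, 1.02], [-9.31, 1.96, -5.48], [-4.61, 0.00, 3.11]]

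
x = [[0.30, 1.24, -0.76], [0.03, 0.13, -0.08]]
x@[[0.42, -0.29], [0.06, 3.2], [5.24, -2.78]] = [[-3.78, 5.99], [-0.40, 0.63]]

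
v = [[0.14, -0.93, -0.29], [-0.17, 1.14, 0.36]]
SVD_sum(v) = [[0.14, -0.93, -0.29], [-0.17, 1.14, 0.36]] + [[0.00, -0.00, 0.00], [0.00, -0.0, 0.00]]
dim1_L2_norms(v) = [0.98, 1.21]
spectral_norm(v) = 1.56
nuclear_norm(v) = 1.56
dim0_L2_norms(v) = [0.22, 1.47, 0.46]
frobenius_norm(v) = 1.56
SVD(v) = [[-0.63, 0.78], [0.78, 0.63]] @ diag([1.557784100905301, 0.002948722886870335]) @ [[-0.14,0.94,0.30], [0.38,-0.23,0.9]]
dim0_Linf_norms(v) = [0.17, 1.14, 0.36]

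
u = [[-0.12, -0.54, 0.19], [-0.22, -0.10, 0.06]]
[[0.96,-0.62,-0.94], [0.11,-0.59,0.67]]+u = [[0.84, -1.16, -0.75],[-0.11, -0.69, 0.73]]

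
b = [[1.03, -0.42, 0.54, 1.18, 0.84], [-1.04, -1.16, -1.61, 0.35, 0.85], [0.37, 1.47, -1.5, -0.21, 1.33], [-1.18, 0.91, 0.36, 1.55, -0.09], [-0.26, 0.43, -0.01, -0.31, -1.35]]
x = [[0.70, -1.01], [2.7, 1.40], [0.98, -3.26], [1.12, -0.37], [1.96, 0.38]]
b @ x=[[3.08, -3.51], [-3.38, 4.87], [5.13, 7.16], [3.54, 0.68], [-2.02, 0.50]]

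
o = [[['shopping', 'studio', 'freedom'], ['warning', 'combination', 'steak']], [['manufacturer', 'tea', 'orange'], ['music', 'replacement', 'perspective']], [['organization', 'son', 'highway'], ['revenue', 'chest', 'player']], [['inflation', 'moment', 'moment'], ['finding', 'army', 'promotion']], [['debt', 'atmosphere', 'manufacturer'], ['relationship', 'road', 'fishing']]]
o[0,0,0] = 'shopping'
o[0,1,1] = 'combination'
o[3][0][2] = 'moment'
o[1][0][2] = 'orange'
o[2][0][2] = 'highway'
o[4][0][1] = 'atmosphere'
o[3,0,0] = 'inflation'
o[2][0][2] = 'highway'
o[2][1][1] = 'chest'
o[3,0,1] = 'moment'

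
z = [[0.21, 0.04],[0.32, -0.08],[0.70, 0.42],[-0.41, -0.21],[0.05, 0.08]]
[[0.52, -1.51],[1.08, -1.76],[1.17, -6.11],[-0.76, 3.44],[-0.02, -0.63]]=z @ [[2.87, -6.46],[-1.99, -3.78]]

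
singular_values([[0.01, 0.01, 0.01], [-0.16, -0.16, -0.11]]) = [0.25, 0.0]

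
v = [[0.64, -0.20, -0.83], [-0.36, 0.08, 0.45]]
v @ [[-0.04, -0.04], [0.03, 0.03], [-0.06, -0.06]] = [[0.02, 0.02], [-0.01, -0.01]]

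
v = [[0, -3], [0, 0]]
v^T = [[0, 0], [-3, 0]]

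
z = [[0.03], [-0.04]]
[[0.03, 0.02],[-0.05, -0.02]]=z @ [[1.16, 0.53]]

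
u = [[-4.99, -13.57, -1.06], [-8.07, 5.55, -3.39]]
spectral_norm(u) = 14.80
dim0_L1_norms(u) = [13.06, 19.12, 4.45]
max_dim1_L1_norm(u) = 19.62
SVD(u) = [[-0.96,  0.27], [0.27,  0.96]] @ diag([14.79969792350877, 9.927589907570225]) @ [[0.18,0.98,0.01], [-0.92,0.17,-0.36]]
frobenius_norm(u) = 17.82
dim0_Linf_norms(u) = [8.07, 13.57, 3.39]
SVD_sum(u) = [[-2.52,-14.02,-0.1], [0.71,3.95,0.03]] + [[-2.47, 0.45, -0.96], [-8.78, 1.6, -3.42]]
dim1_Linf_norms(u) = [13.57, 8.07]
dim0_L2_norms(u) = [9.49, 14.66, 3.55]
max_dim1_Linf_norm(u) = 13.57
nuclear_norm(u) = 24.73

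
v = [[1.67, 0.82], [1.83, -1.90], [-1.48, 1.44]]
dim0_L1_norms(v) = [4.98, 4.16]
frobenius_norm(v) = 3.83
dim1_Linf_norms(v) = [1.67, 1.9, 1.48]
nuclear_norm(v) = 5.15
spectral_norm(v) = 3.42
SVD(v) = [[-0.23, 0.97], [-0.76, -0.2], [0.60, 0.12]] @ diag([3.4196622924131788, 1.7291933974681502]) @ [[-0.78, 0.62], [0.62, 0.78]]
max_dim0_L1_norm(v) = 4.98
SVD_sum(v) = [[0.62, -0.5], [2.05, -1.63], [-1.61, 1.28]] + [[1.05,1.32], [-0.22,-0.27], [0.13,0.16]]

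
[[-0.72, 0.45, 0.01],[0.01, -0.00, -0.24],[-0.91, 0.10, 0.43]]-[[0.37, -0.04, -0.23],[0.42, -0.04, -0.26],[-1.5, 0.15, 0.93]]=[[-1.09, 0.49, 0.24], [-0.41, 0.04, 0.02], [0.59, -0.05, -0.50]]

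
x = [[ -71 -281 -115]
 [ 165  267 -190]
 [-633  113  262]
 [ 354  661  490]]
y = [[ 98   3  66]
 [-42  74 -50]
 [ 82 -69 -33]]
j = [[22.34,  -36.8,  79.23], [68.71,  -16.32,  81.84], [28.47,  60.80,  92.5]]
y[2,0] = 82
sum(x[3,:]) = 1505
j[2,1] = 60.8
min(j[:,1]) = -36.8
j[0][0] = 22.34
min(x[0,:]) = -281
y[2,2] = -33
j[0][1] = -36.8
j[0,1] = -36.8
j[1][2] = 81.84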